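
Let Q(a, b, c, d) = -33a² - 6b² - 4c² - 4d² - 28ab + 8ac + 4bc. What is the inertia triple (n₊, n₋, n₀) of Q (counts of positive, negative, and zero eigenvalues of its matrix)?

(0, 4, 0)

The symmetric matrix is A = [[-33, -14, 4, 0], [-14, -6, 2, 0], [4, 2, -4, 0], [0, 0, 0, -4]].
Congruent diagonalization of A (simultaneous row and column reduction) yields pivots -33, -2/33, -2, -4.
Counting signs: 4 negative.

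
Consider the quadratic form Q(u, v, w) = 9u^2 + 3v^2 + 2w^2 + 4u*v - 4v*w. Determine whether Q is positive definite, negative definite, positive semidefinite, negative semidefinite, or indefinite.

Write A = [[9, 2, 0], [2, 3, -2], [0, -2, 2]].
Row-reducing A symmetrically gives the diagonal entries 9, 23/9, 10/23.
That gives 3 positive pivots.
Hence Q is positive definite.

positive definite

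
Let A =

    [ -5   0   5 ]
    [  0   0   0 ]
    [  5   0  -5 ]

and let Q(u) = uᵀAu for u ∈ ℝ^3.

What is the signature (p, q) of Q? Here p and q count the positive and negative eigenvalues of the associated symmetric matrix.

(0, 1)

Congruent diagonalization of A (simultaneous row and column reduction) yields pivots -5, 0, 0.
That gives 1 negative, 2 zero pivots.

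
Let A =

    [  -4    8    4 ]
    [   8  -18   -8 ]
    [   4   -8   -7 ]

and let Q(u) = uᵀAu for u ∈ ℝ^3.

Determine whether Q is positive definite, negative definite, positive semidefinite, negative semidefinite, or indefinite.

negative definite

Leading principal minors: Δ_1 = -4, Δ_2 = 8, Δ_3 = -24.
The signs alternate starting with Δ_1 < 0, so by Sylvester's criterion Q is negative definite.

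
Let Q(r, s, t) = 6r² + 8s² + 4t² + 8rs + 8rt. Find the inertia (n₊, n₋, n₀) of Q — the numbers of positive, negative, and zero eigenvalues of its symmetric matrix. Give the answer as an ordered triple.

(2, 0, 1)

The symmetric matrix is A = [[6, 4, 4], [4, 8, 0], [4, 0, 4]].
Congruent diagonalization of A (simultaneous row and column reduction) yields pivots 6, 16/3, 0.
That gives 2 positive, 1 zero pivots.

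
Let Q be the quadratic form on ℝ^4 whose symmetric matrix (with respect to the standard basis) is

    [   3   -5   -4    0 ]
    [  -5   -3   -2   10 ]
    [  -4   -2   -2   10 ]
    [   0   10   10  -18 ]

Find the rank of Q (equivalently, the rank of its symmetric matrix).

Row-reducing A symmetrically gives the diagonal entries 3, -34/3, -12/17, -4/3.
That gives 1 positive, 3 negative pivots.
The rank is the number of nonzero pivots: 4.

4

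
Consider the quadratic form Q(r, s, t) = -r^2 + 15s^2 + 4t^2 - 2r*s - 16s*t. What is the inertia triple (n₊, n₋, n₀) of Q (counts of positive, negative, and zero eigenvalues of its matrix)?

(1, 1, 1)

Write A = [[-1, -1, 0], [-1, 15, -8], [0, -8, 4]].
Applying the same elementary operations to the rows and columns of A produces a congruent diagonal matrix with entries -1, 16, 0.
So there are 1 positive, 1 negative, 1 zero pivots.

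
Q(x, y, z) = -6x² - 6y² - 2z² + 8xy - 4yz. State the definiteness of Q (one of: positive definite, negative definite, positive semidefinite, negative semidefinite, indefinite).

negative definite

The symmetric matrix of Q is A = [[-6, 4, 0], [4, -6, -2], [0, -2, -2]].
Leading principal minors: Δ_1 = -6, Δ_2 = 20, Δ_3 = -16.
The signs alternate starting with Δ_1 < 0, so by Sylvester's criterion Q is negative definite.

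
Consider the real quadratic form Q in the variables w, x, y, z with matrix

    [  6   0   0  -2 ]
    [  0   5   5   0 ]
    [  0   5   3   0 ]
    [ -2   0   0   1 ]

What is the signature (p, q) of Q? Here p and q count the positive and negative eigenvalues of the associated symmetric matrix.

(3, 1)

An LDLᵀ factorisation of A has diagonal entries 6, 5, -2, 1/3.
So there are 3 positive, 1 negative pivots.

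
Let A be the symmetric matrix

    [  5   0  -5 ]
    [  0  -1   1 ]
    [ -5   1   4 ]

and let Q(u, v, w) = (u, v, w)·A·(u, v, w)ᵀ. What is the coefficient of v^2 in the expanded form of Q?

The coefficient of v^2 is the diagonal entry A[2,2] = -1.

-1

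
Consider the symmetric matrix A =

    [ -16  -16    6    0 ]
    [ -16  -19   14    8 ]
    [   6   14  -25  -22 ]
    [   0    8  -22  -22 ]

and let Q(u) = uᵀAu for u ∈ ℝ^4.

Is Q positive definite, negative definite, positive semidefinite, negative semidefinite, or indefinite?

negative definite

Congruent diagonalization of A (simultaneous row and column reduction) yields pivots -16, -3, -17/12, -6/17.
Counting signs: 4 negative.
Hence Q is negative definite.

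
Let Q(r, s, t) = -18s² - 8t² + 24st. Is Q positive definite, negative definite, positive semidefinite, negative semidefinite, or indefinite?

Write A = [[0, 0, 0], [0, -18, 12], [0, 12, -8]].
Congruent diagonalization of A (simultaneous row and column reduction) yields pivots 0, -18, 0.
Counting signs: 1 negative, 2 zero.
Hence Q is negative semidefinite.

negative semidefinite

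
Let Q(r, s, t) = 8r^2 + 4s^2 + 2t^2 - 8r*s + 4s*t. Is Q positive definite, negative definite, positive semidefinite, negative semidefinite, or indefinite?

Write A = [[8, -4, 0], [-4, 4, 2], [0, 2, 2]].
Applying the same elementary operations to the rows and columns of A produces a congruent diagonal matrix with entries 8, 2, 0.
That gives 2 positive, 1 zero pivots.
Hence Q is positive semidefinite.

positive semidefinite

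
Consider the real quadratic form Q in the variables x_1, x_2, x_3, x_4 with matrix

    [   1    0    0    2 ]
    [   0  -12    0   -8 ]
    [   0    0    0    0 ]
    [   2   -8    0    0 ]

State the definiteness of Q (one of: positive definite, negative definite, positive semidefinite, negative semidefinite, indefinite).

Symmetric row and column elimination reduces A to a congruent diagonal form with pivots 1, -12, 0, 4/3.
Counting signs: 2 positive, 1 negative, 1 zero.
Hence Q is indefinite.

indefinite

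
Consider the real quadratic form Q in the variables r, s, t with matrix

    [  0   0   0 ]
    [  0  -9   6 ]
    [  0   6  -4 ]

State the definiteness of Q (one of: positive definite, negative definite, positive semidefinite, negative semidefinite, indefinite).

negative semidefinite

Congruent diagonalization of A (simultaneous row and column reduction) yields pivots 0, -9, 0.
That gives 1 negative, 2 zero pivots.
Hence Q is negative semidefinite.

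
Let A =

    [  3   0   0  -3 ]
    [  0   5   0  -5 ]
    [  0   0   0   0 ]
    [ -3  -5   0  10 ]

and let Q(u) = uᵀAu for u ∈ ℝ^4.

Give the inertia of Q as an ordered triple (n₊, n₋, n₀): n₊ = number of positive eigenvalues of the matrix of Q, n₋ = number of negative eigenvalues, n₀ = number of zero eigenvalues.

(3, 0, 1)

Applying the same elementary operations to the rows and columns of A produces a congruent diagonal matrix with entries 3, 5, 0, 2.
That gives 3 positive, 1 zero pivots.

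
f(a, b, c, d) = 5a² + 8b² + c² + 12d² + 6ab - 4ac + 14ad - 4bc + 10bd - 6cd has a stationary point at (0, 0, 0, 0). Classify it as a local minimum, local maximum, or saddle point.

local minimum

The Hessian at the origin is H = [[10, 6, -4, 14], [6, 16, -4, 10], [-4, -4, 2, -6], [14, 10, -6, 24]].
Congruent diagonalization of H (simultaneous row and column reduction) yields pivots 10, 62/5, 6/31, 4.
That gives 4 positive pivots.
H is positive definite, so the origin is a strict local minimum.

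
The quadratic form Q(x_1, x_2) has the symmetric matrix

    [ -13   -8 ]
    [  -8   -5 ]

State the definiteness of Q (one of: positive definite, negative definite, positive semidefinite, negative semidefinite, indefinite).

For the 2×2 matrix [[-13, -8], [-8, -5]]: det = -13·-5 − (-8)² = 1, trace = -18.
det > 0 so both eigenvalues share the sign of the trace; trace = -18 < 0 ⇒ both negative.

negative definite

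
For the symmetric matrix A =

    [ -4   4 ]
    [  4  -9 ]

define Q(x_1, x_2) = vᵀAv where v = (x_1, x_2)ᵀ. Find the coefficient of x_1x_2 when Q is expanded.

The coefficient of x_1x_2 is A[1,2] + A[2,1] = 2·4 = 8.

8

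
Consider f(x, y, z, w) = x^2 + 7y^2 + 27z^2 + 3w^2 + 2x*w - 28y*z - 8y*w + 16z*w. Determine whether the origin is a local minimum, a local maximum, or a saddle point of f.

The Hessian at the origin is H = [[2, 0, 0, 2], [0, 14, -28, -8], [0, -28, 54, 16], [2, -8, 16, 6]].
Applying the same elementary operations to the rows and columns of H produces a congruent diagonal matrix with entries 2, 14, -2, -4/7.
That gives 2 positive, 2 negative pivots.
H is indefinite, so the origin is a saddle point.

saddle point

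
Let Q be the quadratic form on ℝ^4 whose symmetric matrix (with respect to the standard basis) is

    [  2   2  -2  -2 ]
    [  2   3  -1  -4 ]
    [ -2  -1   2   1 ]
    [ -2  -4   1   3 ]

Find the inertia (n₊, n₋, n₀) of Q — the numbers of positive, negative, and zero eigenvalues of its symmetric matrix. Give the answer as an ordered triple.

An LDLᵀ factorisation of A has diagonal entries 2, 1, -1, -2.
Counting signs: 2 positive, 2 negative.

(2, 2, 0)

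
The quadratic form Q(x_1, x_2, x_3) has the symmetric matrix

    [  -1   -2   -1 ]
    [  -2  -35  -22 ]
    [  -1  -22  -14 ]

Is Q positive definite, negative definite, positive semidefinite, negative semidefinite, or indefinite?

negative definite

Applying the same elementary operations to the rows and columns of A produces a congruent diagonal matrix with entries -1, -31, -3/31.
That gives 3 negative pivots.
Hence Q is negative definite.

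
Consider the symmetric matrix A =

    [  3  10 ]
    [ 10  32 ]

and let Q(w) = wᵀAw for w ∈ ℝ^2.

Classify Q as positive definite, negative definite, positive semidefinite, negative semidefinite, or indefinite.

For the 2×2 matrix [[3, 10], [10, 32]]: det = 3·32 − (10)² = -4, trace = 35.
det < 0 so the eigenvalues have opposite signs; the form is indefinite.

indefinite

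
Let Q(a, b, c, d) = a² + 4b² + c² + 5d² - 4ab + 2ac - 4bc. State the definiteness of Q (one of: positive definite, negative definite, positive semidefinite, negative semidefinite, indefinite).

The symmetric matrix is A = [[1, -2, 1, 0], [-2, 4, -2, 0], [1, -2, 1, 0], [0, 0, 0, 5]].
Applying the same elementary operations to the rows and columns of A produces a congruent diagonal matrix with entries 1, 0, 0, 5.
That gives 2 positive, 2 zero pivots.
Hence Q is positive semidefinite.

positive semidefinite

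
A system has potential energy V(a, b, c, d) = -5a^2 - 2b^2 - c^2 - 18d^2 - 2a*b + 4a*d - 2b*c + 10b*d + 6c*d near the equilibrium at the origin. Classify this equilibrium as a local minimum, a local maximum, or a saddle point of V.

local maximum

The Hessian at the origin is H = [[-10, -2, 0, 4], [-2, -4, -2, 10], [0, -2, -2, 6], [4, 10, 6, -36]].
An LDLᵀ factorisation of H has diagonal entries -10, -18/5, -8/9, -10.
That gives 4 negative pivots.
H is negative definite, so the origin is a strict local maximum.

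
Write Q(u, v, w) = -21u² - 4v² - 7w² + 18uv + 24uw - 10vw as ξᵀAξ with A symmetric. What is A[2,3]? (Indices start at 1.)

The coefficient of v·w in Q is -10. For a symmetric A this equals A[2,3] + A[3,2] = 2·A[2,3].
So A[2,3] = -10/2 = -5.

-5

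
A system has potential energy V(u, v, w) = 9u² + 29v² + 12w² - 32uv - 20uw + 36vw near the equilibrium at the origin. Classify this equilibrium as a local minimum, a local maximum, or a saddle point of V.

The Hessian at the origin is H = [[18, -32, -20], [-32, 58, 36], [-20, 36, 24]].
An LDLᵀ factorisation of H has diagonal entries 18, 10/9, 8/5.
That gives 3 positive pivots.
H is positive definite, so the origin is a strict local minimum.

local minimum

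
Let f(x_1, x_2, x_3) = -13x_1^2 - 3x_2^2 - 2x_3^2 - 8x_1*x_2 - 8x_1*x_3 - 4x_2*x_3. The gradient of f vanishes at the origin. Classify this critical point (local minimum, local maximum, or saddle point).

The Hessian at the origin is H = [[-26, -8, -8], [-8, -6, -4], [-8, -4, -4]].
Applying the same elementary operations to the rows and columns of H produces a congruent diagonal matrix with entries -26, -46/13, -20/23.
That gives 3 negative pivots.
H is negative definite, so the origin is a strict local maximum.

local maximum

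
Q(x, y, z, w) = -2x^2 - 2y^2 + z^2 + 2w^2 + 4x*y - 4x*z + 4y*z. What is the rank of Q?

Write A = [[-2, 2, -2, 0], [2, -2, 2, 0], [-2, 2, 1, 0], [0, 0, 0, 2]].
Congruent diagonalization of A (simultaneous row and column reduction) yields pivots -2, 0, 3, 2.
Counting signs: 2 positive, 1 negative, 1 zero.
The rank is the number of nonzero pivots: 3.

3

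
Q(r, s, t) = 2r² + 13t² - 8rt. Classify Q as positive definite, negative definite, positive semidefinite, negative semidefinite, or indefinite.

positive semidefinite

The associated matrix is A = [[2, 0, -4], [0, 0, 0], [-4, 0, 13]].
Congruent diagonalization of A (simultaneous row and column reduction) yields pivots 2, 0, 5.
Counting signs: 2 positive, 1 zero.
Hence Q is positive semidefinite.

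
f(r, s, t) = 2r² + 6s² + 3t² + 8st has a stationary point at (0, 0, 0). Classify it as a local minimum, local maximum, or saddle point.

The Hessian at the origin is H = [[4, 0, 0], [0, 12, 8], [0, 8, 6]].
Symmetric row and column elimination reduces H to a congruent diagonal form with pivots 4, 12, 2/3.
That gives 3 positive pivots.
H is positive definite, so the origin is a strict local minimum.

local minimum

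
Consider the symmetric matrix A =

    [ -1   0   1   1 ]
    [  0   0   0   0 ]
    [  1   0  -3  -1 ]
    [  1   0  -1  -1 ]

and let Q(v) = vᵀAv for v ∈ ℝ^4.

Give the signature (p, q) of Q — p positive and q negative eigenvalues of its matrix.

(0, 2)

Symmetric row and column elimination reduces A to a congruent diagonal form with pivots -1, 0, -2, 0.
That gives 2 negative, 2 zero pivots.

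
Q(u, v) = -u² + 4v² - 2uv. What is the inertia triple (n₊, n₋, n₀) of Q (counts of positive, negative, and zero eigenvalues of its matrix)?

(1, 1, 0)

The symmetric matrix is A = [[-1, -1], [-1, 4]].
Congruent diagonalization of A (simultaneous row and column reduction) yields pivots -1, 5.
That gives 1 positive, 1 negative pivots.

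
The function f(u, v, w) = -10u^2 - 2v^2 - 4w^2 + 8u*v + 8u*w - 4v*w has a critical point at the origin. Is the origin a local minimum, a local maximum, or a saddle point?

The Hessian at the origin is H = [[-20, 8, 8], [8, -4, -4], [8, -4, -8]].
Symmetric row and column elimination reduces H to a congruent diagonal form with pivots -20, -4/5, -4.
Counting signs: 3 negative.
H is negative definite, so the origin is a strict local maximum.

local maximum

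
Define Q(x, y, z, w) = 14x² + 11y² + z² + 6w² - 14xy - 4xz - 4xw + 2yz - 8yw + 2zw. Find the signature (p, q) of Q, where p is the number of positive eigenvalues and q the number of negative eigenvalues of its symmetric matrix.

The associated matrix is A = [[14, -7, -2, -2], [-7, 11, 1, -4], [-2, 1, 1, 1], [-2, -4, 1, 6]].
Symmetric row and column elimination reduces A to a congruent diagonal form with pivots 14, 15/2, 5/7, 5/3.
So there are 4 positive pivots.

(4, 0)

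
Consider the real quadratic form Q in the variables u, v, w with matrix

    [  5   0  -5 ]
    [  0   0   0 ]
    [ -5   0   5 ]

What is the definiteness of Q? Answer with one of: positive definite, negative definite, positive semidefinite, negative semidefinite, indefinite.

Congruent diagonalization of A (simultaneous row and column reduction) yields pivots 5, 0, 0.
So there are 1 positive, 2 zero pivots.
Hence Q is positive semidefinite.

positive semidefinite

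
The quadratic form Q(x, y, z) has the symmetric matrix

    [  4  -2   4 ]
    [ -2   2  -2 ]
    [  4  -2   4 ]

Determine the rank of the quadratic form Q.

2

Row-reducing A symmetrically gives the diagonal entries 4, 1, 0.
Counting signs: 2 positive, 1 zero.
The rank is the number of nonzero pivots: 2.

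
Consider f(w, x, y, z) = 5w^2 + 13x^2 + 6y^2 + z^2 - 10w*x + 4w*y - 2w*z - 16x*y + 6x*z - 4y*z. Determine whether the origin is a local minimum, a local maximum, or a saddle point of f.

local minimum

The Hessian at the origin is H = [[10, -10, 4, -2], [-10, 26, -16, 6], [4, -16, 12, -4], [-2, 6, -4, 2]].
Symmetric row and column elimination reduces H to a congruent diagonal form with pivots 10, 16, 7/5, 4/7.
So there are 4 positive pivots.
H is positive definite, so the origin is a strict local minimum.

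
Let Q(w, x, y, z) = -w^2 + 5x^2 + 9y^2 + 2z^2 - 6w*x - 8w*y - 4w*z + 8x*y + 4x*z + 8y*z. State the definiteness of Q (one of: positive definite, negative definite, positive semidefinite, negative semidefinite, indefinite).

indefinite

The associated matrix is A = [[-1, -3, -4, -2], [-3, 5, 4, 2], [-4, 4, 9, 4], [-2, 2, 4, 2]].
Congruent diagonalization of A (simultaneous row and column reduction) yields pivots -1, 14, 47/7, 10/47.
That gives 3 positive, 1 negative pivots.
Hence Q is indefinite.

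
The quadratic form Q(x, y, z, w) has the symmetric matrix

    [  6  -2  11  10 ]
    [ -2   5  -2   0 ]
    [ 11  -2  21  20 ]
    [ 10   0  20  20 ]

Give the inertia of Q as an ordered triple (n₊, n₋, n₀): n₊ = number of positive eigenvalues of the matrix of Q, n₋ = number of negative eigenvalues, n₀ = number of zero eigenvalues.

(3, 0, 1)

Applying the same elementary operations to the rows and columns of A produces a congruent diagonal matrix with entries 6, 13/3, 5/26, 0.
That gives 3 positive, 1 zero pivots.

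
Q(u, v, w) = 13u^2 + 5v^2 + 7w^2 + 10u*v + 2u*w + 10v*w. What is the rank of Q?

2

Write A = [[13, 5, 1], [5, 5, 5], [1, 5, 7]].
Applying the same elementary operations to the rows and columns of A produces a congruent diagonal matrix with entries 13, 40/13, 0.
So there are 2 positive, 1 zero pivots.
The rank is the number of nonzero pivots: 2.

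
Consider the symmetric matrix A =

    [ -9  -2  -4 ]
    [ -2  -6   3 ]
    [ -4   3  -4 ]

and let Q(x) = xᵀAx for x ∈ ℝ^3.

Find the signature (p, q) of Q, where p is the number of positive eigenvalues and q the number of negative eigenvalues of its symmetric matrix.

Applying the same elementary operations to the rows and columns of A produces a congruent diagonal matrix with entries -9, -50/9, 1/2.
That gives 1 positive, 2 negative pivots.

(1, 2)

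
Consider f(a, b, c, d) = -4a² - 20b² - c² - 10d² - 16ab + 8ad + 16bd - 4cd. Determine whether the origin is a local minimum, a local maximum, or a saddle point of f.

local maximum

The Hessian at the origin is H = [[-8, -16, 0, 8], [-16, -40, 0, 16], [0, 0, -2, -4], [8, 16, -4, -20]].
Row-reducing H symmetrically gives the diagonal entries -8, -8, -2, -4.
Counting signs: 4 negative.
H is negative definite, so the origin is a strict local maximum.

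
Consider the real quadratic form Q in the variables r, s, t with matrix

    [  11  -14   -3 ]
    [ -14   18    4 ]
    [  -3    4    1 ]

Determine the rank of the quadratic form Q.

Symmetric row and column elimination reduces A to a congruent diagonal form with pivots 11, 2/11, 0.
Counting signs: 2 positive, 1 zero.
The rank is the number of nonzero pivots: 2.

2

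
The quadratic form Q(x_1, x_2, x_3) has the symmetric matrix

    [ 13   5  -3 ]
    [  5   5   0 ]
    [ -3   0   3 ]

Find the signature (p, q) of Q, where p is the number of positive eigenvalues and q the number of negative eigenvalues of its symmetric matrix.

Symmetric row and column elimination reduces A to a congruent diagonal form with pivots 13, 40/13, 15/8.
So there are 3 positive pivots.

(3, 0)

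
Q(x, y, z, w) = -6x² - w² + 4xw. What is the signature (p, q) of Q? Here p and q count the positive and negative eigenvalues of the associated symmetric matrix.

(0, 2)

Write A = [[-6, 0, 0, 2], [0, 0, 0, 0], [0, 0, 0, 0], [2, 0, 0, -1]].
Symmetric row and column elimination reduces A to a congruent diagonal form with pivots -6, 0, 0, -1/3.
That gives 2 negative, 2 zero pivots.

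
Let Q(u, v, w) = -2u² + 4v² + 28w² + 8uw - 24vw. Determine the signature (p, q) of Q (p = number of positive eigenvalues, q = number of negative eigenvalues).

The associated matrix is A = [[-2, 0, 4], [0, 4, -12], [4, -12, 28]].
Applying the same elementary operations to the rows and columns of A produces a congruent diagonal matrix with entries -2, 4, 0.
So there are 1 positive, 1 negative, 1 zero pivots.

(1, 1)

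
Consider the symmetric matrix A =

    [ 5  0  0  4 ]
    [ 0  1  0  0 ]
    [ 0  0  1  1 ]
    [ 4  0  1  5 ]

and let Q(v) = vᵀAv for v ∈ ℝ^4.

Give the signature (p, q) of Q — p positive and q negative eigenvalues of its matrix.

Row-reducing A symmetrically gives the diagonal entries 5, 1, 1, 4/5.
So there are 4 positive pivots.

(4, 0)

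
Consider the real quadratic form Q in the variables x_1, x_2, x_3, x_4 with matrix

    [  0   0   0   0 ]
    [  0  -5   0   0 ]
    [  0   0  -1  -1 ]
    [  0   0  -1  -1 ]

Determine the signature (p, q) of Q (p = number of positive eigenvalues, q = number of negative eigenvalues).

Row-reducing A symmetrically gives the diagonal entries 0, -5, -1, 0.
That gives 2 negative, 2 zero pivots.

(0, 2)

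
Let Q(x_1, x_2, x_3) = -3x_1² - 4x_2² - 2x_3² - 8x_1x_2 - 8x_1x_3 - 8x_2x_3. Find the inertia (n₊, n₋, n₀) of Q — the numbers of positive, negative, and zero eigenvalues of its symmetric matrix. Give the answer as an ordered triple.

Write A = [[-3, -4, -4], [-4, -4, -4], [-4, -4, -2]].
Symmetric row and column elimination reduces A to a congruent diagonal form with pivots -3, 4/3, 2.
That gives 2 positive, 1 negative pivots.

(2, 1, 0)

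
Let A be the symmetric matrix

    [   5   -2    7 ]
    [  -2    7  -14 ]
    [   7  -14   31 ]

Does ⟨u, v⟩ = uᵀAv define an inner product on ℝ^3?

Symmetric row and column elimination reduces A to a congruent diagonal form with pivots 5, 31/5, 30/31.
That gives 3 positive pivots.
Hence Q is positive definite.
⟨·,·⟩ is an inner product exactly when A is positive definite.

yes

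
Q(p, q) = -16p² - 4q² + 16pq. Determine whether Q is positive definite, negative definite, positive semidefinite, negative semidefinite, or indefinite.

negative semidefinite

Write A = [[-16, 8], [8, -4]].
Symmetric row and column elimination reduces A to a congruent diagonal form with pivots -16, 0.
Counting signs: 1 negative, 1 zero.
Hence Q is negative semidefinite.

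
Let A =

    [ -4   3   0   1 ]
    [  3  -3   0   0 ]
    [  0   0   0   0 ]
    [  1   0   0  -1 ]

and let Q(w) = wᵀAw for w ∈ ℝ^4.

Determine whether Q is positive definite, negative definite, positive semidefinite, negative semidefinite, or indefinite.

Row-reducing A symmetrically gives the diagonal entries -4, -3/4, 0, 0.
Counting signs: 2 negative, 2 zero.
Hence Q is negative semidefinite.

negative semidefinite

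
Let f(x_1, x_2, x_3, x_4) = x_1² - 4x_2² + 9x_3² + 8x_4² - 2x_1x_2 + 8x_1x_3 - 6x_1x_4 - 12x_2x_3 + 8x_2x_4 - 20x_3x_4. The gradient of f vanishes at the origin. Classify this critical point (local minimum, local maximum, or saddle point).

The Hessian at the origin is H = [[2, -2, 8, -6], [-2, -8, -12, 8], [8, -12, 18, -20], [-6, 8, -20, 16]].
Symmetric row and column elimination reduces H to a congruent diagonal form with pivots 2, -10, -62/5, -24/31.
That gives 1 positive, 3 negative pivots.
H is indefinite, so the origin is a saddle point.

saddle point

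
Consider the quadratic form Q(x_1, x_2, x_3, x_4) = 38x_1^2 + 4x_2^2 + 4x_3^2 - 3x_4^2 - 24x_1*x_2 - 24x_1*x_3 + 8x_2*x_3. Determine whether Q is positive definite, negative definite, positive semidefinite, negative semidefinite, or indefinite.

The associated matrix is A = [[38, -12, -12, 0], [-12, 4, 4, 0], [-12, 4, 4, 0], [0, 0, 0, -3]].
Applying the same elementary operations to the rows and columns of A produces a congruent diagonal matrix with entries 38, 4/19, 0, -3.
So there are 2 positive, 1 negative, 1 zero pivots.
Hence Q is indefinite.

indefinite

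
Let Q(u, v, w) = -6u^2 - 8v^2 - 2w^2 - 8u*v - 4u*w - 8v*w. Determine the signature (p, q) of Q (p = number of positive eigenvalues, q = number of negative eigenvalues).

The symmetric matrix is A = [[-6, -4, -2], [-4, -8, -4], [-2, -4, -2]].
Row-reducing A symmetrically gives the diagonal entries -6, -16/3, 0.
That gives 2 negative, 1 zero pivots.

(0, 2)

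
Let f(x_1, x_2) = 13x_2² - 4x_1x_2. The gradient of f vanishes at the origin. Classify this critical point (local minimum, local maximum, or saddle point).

The Hessian at the origin is H = [[0, -4], [-4, 26]].
det H = 0·26 − (-4)² = -16 < 0, so H is indefinite.
Therefore the origin is a saddle point.

saddle point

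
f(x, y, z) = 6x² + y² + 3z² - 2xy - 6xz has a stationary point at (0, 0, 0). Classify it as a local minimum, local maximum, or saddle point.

The Hessian at the origin is H = [[12, -2, -6], [-2, 2, 0], [-6, 0, 6]].
Congruent diagonalization of H (simultaneous row and column reduction) yields pivots 12, 5/3, 12/5.
That gives 3 positive pivots.
H is positive definite, so the origin is a strict local minimum.

local minimum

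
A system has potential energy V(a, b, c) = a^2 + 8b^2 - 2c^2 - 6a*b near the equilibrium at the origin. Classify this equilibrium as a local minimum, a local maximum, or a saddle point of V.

saddle point

The Hessian at the origin is H = [[2, -6, 0], [-6, 16, 0], [0, 0, -4]].
Symmetric row and column elimination reduces H to a congruent diagonal form with pivots 2, -2, -4.
That gives 1 positive, 2 negative pivots.
H is indefinite, so the origin is a saddle point.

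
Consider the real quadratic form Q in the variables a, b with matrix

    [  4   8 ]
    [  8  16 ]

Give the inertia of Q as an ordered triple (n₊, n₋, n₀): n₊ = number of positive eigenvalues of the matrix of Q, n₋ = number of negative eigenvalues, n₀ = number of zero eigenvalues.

(1, 0, 1)

Applying the same elementary operations to the rows and columns of A produces a congruent diagonal matrix with entries 4, 0.
That gives 1 positive, 1 zero pivots.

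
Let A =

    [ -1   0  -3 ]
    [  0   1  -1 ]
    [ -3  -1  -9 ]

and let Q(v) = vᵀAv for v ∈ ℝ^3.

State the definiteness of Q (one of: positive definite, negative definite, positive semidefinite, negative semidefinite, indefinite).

An LDLᵀ factorisation of A has diagonal entries -1, 1, -1.
So there are 1 positive, 2 negative pivots.
Hence Q is indefinite.

indefinite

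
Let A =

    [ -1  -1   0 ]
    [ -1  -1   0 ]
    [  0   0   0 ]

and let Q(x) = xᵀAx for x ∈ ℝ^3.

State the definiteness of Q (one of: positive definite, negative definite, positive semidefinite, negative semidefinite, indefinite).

negative semidefinite

Applying the same elementary operations to the rows and columns of A produces a congruent diagonal matrix with entries -1, 0, 0.
Counting signs: 1 negative, 2 zero.
Hence Q is negative semidefinite.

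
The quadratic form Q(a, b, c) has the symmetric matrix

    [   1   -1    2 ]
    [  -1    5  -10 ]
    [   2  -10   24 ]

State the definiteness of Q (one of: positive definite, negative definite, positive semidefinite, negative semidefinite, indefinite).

positive definite

Leading principal minors: Δ_1 = 1, Δ_2 = 4, Δ_3 = 16.
All leading principal minors are positive, so by Sylvester's criterion Q is positive definite.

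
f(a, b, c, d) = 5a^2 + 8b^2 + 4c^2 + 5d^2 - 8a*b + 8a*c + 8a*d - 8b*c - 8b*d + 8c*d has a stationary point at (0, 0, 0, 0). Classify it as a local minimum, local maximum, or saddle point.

The Hessian at the origin is H = [[10, -8, 8, 8], [-8, 16, -8, -8], [8, -8, 8, 8], [8, -8, 8, 10]].
Row-reducing H symmetrically gives the diagonal entries 10, 48/5, 4/3, 2.
Counting signs: 4 positive.
H is positive definite, so the origin is a strict local minimum.

local minimum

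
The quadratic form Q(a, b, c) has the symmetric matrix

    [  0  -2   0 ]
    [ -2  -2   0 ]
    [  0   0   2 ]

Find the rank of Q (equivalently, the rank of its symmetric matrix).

3

Row reduction of A gives 3 nonzero rows, so rank A = 3.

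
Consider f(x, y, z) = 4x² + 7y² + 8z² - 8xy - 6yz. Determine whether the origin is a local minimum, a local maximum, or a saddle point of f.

The Hessian at the origin is H = [[8, -8, 0], [-8, 14, -6], [0, -6, 16]].
Applying the same elementary operations to the rows and columns of H produces a congruent diagonal matrix with entries 8, 6, 10.
That gives 3 positive pivots.
H is positive definite, so the origin is a strict local minimum.

local minimum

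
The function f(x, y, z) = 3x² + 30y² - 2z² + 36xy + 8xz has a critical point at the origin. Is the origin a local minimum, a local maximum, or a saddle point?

saddle point

The Hessian at the origin is H = [[6, 36, 8], [36, 60, 0], [8, 0, -4]].
An LDLᵀ factorisation of H has diagonal entries 6, -156, 4/39.
Counting signs: 2 positive, 1 negative.
H is indefinite, so the origin is a saddle point.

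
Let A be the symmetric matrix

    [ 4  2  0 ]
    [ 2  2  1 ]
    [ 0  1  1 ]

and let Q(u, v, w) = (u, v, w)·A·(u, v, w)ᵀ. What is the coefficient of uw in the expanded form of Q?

0

The coefficient of uw is A[1,3] + A[3,1] = 2·0 = 0.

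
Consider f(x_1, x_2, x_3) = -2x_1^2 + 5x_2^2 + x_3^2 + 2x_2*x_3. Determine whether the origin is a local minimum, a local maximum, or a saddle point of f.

The Hessian at the origin is H = [[-4, 0, 0], [0, 10, 2], [0, 2, 2]].
Symmetric row and column elimination reduces H to a congruent diagonal form with pivots -4, 10, 8/5.
That gives 2 positive, 1 negative pivots.
H is indefinite, so the origin is a saddle point.

saddle point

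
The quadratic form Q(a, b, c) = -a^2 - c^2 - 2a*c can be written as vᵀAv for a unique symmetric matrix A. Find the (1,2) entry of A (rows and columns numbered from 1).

0

The coefficient of a·b in Q is 0. For a symmetric A this equals A[1,2] + A[2,1] = 2·A[1,2].
So A[1,2] = 0/2 = 0.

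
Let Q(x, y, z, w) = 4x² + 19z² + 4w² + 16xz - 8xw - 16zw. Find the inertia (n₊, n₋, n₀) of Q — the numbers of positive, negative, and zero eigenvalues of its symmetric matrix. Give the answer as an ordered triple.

(2, 0, 2)

Write A = [[4, 0, 8, -4], [0, 0, 0, 0], [8, 0, 19, -8], [-4, 0, -8, 4]].
Congruent diagonalization of A (simultaneous row and column reduction) yields pivots 4, 0, 3, 0.
Counting signs: 2 positive, 2 zero.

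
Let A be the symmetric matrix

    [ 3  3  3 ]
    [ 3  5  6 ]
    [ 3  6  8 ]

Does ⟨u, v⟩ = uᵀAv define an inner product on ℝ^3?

yes

Leading principal minors: Δ_1 = 3, Δ_2 = 6, Δ_3 = 3.
All leading principal minors are positive, so by Sylvester's criterion Q is positive definite.
⟨·,·⟩ is an inner product exactly when A is positive definite.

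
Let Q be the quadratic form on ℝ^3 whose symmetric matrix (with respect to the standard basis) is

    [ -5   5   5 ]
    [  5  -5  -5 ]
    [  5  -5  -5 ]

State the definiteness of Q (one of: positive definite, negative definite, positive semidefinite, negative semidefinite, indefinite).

negative semidefinite

Congruent diagonalization of A (simultaneous row and column reduction) yields pivots -5, 0, 0.
Counting signs: 1 negative, 2 zero.
Hence Q is negative semidefinite.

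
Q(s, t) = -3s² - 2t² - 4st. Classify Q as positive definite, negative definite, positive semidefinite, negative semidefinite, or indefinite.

Write A = [[-3, -2], [-2, -2]].
An LDLᵀ factorisation of A has diagonal entries -3, -2/3.
That gives 2 negative pivots.
Hence Q is negative definite.

negative definite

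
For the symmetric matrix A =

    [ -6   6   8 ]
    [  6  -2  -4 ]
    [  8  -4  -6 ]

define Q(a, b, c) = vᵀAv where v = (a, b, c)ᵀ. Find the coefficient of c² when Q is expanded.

The coefficient of c² is the diagonal entry A[3,3] = -6.

-6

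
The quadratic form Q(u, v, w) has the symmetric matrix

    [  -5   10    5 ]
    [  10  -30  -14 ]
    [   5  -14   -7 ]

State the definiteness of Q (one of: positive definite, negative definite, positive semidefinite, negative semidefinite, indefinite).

negative definite

Leading principal minors: Δ_1 = -5, Δ_2 = 50, Δ_3 = -20.
The signs alternate starting with Δ_1 < 0, so by Sylvester's criterion Q is negative definite.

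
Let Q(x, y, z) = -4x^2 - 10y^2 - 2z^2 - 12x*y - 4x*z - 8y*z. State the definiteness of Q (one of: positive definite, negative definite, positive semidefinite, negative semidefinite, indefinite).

The symmetric matrix is A = [[-4, -6, -2], [-6, -10, -4], [-2, -4, -2]].
Row-reducing A symmetrically gives the diagonal entries -4, -1, 0.
That gives 2 negative, 1 zero pivots.
Hence Q is negative semidefinite.

negative semidefinite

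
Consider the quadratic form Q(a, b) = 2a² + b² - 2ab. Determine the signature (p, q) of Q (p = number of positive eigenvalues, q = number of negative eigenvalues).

(2, 0)

Write A = [[2, -1], [-1, 1]].
Row-reducing A symmetrically gives the diagonal entries 2, 1/2.
Counting signs: 2 positive.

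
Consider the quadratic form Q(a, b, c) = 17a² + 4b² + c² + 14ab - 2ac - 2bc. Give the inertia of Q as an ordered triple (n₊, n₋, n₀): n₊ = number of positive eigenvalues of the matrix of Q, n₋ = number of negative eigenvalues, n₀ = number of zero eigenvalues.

(3, 0, 0)

Write A = [[17, 7, -1], [7, 4, -1], [-1, -1, 1]].
Symmetric row and column elimination reduces A to a congruent diagonal form with pivots 17, 19/17, 12/19.
Counting signs: 3 positive.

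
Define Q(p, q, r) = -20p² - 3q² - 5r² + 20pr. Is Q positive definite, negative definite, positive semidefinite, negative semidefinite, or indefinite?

negative semidefinite

The associated matrix is A = [[-20, 0, 10], [0, -3, 0], [10, 0, -5]].
Congruent diagonalization of A (simultaneous row and column reduction) yields pivots -20, -3, 0.
Counting signs: 2 negative, 1 zero.
Hence Q is negative semidefinite.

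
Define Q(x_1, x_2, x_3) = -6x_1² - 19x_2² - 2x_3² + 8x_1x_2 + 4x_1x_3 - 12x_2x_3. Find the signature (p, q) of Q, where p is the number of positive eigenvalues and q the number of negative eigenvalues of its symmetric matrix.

The symmetric matrix is A = [[-6, 4, 2], [4, -19, -6], [2, -6, -2]].
Applying the same elementary operations to the rows and columns of A produces a congruent diagonal matrix with entries -6, -49/3, 0.
So there are 2 negative, 1 zero pivots.

(0, 2)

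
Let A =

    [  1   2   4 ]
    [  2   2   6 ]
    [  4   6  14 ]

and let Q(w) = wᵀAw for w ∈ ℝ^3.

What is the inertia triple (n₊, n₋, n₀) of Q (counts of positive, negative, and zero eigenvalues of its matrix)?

Symmetric row and column elimination reduces A to a congruent diagonal form with pivots 1, -2, 0.
Counting signs: 1 positive, 1 negative, 1 zero.

(1, 1, 1)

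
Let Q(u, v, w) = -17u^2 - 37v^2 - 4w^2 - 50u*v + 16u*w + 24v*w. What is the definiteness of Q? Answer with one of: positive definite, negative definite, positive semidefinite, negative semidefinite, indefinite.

The symmetric matrix is A = [[-17, -25, 8], [-25, -37, 12], [8, 12, -4]].
Applying the same elementary operations to the rows and columns of A produces a congruent diagonal matrix with entries -17, -4/17, 0.
Counting signs: 2 negative, 1 zero.
Hence Q is negative semidefinite.

negative semidefinite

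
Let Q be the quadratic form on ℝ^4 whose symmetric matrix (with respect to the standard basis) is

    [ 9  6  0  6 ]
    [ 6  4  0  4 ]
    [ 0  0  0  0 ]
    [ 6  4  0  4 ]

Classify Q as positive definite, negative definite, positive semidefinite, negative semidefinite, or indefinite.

positive semidefinite

Symmetric row and column elimination reduces A to a congruent diagonal form with pivots 9, 0, 0, 0.
So there are 1 positive, 3 zero pivots.
Hence Q is positive semidefinite.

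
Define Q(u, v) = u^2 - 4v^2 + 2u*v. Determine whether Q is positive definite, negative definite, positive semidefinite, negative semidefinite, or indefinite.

The symmetric matrix of Q is [[1, 1], [1, -4]].
For the 2×2 matrix [[1, 1], [1, -4]]: det = 1·-4 − (1)² = -5, trace = -3.
det < 0 so the eigenvalues have opposite signs; the form is indefinite.

indefinite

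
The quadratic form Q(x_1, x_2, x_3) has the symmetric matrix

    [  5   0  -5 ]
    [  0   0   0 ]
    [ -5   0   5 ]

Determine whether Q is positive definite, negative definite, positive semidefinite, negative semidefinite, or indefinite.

Applying the same elementary operations to the rows and columns of A produces a congruent diagonal matrix with entries 5, 0, 0.
So there are 1 positive, 2 zero pivots.
Hence Q is positive semidefinite.

positive semidefinite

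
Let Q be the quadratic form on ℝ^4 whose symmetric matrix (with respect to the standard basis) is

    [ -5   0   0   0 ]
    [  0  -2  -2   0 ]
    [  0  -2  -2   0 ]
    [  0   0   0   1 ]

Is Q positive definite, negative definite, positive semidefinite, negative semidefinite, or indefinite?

indefinite

Symmetric row and column elimination reduces A to a congruent diagonal form with pivots -5, -2, 0, 1.
Counting signs: 1 positive, 2 negative, 1 zero.
Hence Q is indefinite.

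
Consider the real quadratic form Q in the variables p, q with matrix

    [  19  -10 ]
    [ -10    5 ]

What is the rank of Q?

Symmetric row and column elimination reduces A to a congruent diagonal form with pivots 19, -5/19.
That gives 1 positive, 1 negative pivots.
The rank is the number of nonzero pivots: 2.

2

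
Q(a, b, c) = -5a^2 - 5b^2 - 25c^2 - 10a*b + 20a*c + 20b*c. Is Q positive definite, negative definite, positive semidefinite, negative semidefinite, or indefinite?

negative semidefinite

Write A = [[-5, -5, 10], [-5, -5, 10], [10, 10, -25]].
Congruent diagonalization of A (simultaneous row and column reduction) yields pivots -5, 0, -5.
That gives 2 negative, 1 zero pivots.
Hence Q is negative semidefinite.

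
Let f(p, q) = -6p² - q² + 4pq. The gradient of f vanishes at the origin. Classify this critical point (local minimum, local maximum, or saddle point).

local maximum

The Hessian at the origin is H = [[-12, 4], [4, -2]].
det H = -12·-2 − (4)² = 8 > 0 and H[1,1] = -12 < 0, so H is negative definite.
Therefore the origin is a local maximum.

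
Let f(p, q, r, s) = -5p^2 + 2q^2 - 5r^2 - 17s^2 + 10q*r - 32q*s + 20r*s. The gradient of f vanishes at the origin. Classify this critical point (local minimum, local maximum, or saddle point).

The Hessian at the origin is H = [[-10, 0, 0, 0], [0, 4, 10, -32], [0, 10, -10, 20], [0, -32, 20, -34]].
Congruent diagonalization of H (simultaneous row and column reduction) yields pivots -10, 4, -35, -30/7.
Counting signs: 1 positive, 3 negative.
H is indefinite, so the origin is a saddle point.

saddle point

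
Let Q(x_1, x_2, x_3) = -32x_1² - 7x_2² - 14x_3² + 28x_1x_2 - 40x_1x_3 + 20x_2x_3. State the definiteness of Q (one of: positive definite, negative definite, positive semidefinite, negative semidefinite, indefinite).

indefinite

The associated matrix is A = [[-32, 14, -20], [14, -7, 10], [-20, 10, -14]].
Applying the same elementary operations to the rows and columns of A produces a congruent diagonal matrix with entries -32, -7/8, 2/7.
That gives 1 positive, 2 negative pivots.
Hence Q is indefinite.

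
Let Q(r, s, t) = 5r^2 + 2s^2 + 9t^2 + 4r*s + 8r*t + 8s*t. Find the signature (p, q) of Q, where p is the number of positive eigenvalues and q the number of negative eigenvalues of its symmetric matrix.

The associated matrix is A = [[5, 2, 4], [2, 2, 4], [4, 4, 9]].
Row-reducing A symmetrically gives the diagonal entries 5, 6/5, 1.
Counting signs: 3 positive.

(3, 0)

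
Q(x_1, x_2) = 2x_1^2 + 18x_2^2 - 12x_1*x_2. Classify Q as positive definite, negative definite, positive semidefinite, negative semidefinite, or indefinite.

positive semidefinite

The symmetric matrix is A = [[2, -6], [-6, 18]].
Symmetric row and column elimination reduces A to a congruent diagonal form with pivots 2, 0.
That gives 1 positive, 1 zero pivots.
Hence Q is positive semidefinite.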